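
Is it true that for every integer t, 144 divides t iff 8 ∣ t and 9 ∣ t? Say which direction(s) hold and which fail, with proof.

Forward direction. If 144 ∣ t, write t = 144q. Since 144 = 18·8, t = 8·(18q), so 8 ∣ t; and since 144 = 16·9, t = 9·(16q), so 9 ∣ t.

Converse. This fails: take t = 72. Both 8 ∣ 72 and 9 ∣ 72, yet 72 is not a multiple of 144 (since 72 = 0·144 + 72), so 144 ∤ 72.

Only the forward direction holds.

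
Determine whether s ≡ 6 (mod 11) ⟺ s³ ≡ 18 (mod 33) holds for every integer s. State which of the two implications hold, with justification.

(⟸) The residues r modulo 33 with r³ ≡ 18 (mod 33) are exactly {6}, and each is ≡ 6 (mod 11).

(⟹) This fails: take s = 17. Then 17 ≡ 6 (mod 11), but 17³ = 4913 ≡ 29 (mod 33), not 18.

Not equivalent: only (⇐) holds.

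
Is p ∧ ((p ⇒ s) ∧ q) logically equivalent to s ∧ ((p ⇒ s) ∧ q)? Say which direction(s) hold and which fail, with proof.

(⇒) holds; (⇐) fails.

(⟹) Assume the antecedent. If p is true, the antecedent forces (p = T, s = T, q = T), and s ∧ ((p ⇒ s) ∧ q) holds there. If p is false, the antecedent cannot hold. Either way s ∧ ((p ⇒ s) ∧ q) holds.

(⟸) This fails. Under p = F, s = T, q = T, the left side is false but the right side is true.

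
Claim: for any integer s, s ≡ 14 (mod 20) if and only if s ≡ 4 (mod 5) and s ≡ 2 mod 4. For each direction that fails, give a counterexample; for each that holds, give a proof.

Equivalent; both directions hold.

(→) Suppose s ≡ 14 (mod 20); write s = 20j + 14. Since 5 ∣ 20, reducing mod 5 gives s ≡ 14 ≡ 4 (mod 5); since 4 ∣ 20, reducing mod 4 gives s ≡ 14 ≡ 2 (mod 4).

(←) Conversely, if s ≡ 4 (mod 5) and s ≡ 2 (mod 4), then by the Chinese remainder theorem s ≡ 14 (mod 20). This is exactly s ≡ 14 (mod 20).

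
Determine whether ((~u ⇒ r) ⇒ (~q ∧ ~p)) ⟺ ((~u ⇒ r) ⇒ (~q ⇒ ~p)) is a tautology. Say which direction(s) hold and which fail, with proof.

(⇒) holds; (⇐) fails.

(⟹) Assume the antecedent. If p is true, the antecedent forces (q = F, r = F, p = T, u = F) or (q = T, r = F, p = T, u = F), and (~u ⇒ r) ⇒ (~q ⇒ ~p) holds there. If p is false, (~u ⇒ r) ⇒ (~q ⇒ ~p) reduces to true regardless of the other variables. Either way (~u ⇒ r) ⇒ (~q ⇒ ~p) holds.

(⟸) This fails. Under q = T, r = T, p = F, u = F, the left side is false but the right side is true.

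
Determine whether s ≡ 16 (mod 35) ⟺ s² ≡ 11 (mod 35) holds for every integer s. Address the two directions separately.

The forward direction holds; the converse fails.

(⟹) Suppose s ≡ 16 (mod 35). Write s = 35j + 16. Then (35j + 16)² = 1225j² + 1120j + 256 = 35(35j² + 32j + 7) + 11, so s² ≡ 11 (mod 35).

(⟸) This fails: take s = 9. Then 9² = 81 ≡ 11 (mod 35), yet 9 ≡ 9 (mod 35), not 16.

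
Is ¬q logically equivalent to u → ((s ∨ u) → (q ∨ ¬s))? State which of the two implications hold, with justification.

(→) This fails. Under u = T, s = T, q = F, the left side is true but the right side is false.

(←) This fails. Under u = F, s = F, q = T, the left side is false but the right side is true.

(⇒) fails and (⇐) fails.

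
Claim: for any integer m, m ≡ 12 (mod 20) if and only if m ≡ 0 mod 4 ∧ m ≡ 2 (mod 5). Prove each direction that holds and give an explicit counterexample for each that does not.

Both implications hold.

[⇐] If m ≡ 0 (mod 4) and m ≡ 2 (mod 5), then by the Chinese remainder theorem m ≡ 12 (mod 20). This is exactly m ≡ 12 (mod 20).

[⇒] Suppose m ≡ 12 (mod 20); write m = 20j + 12. Since 4 ∣ 20, reducing mod 4 gives m ≡ 12 ≡ 0 (mod 4); since 5 ∣ 20, reducing mod 5 gives m ≡ 12 ≡ 2 (mod 5).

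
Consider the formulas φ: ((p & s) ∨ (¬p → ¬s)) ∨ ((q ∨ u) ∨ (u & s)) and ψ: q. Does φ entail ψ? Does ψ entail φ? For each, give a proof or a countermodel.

(←) Assume the antecedent. If q is true, the consequent reduces to true regardless of the other variables. If q is false, the antecedent cannot hold. Either way the consequent holds.

(→) This fails. Under q = F, p = F, s = F, u = F, the left side is true but the right side is false.

(⇒) fails; (⇐) holds.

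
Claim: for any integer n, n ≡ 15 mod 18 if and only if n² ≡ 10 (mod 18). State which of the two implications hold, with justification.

Neither implication holds.

Forward direction. This fails: take n = 15. Then 15 ≡ 15 (mod 18), but 15² = 225 ≡ 9 (mod 18), not 10.

Converse. This fails: take n = 8. Then 8² = 64 ≡ 10 (mod 18), yet 8 ≡ 8 (mod 18), not 15.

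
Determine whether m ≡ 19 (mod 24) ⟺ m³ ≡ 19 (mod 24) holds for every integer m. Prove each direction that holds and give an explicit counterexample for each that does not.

The biconditional holds.

(⟹) Suppose m ≡ 19 (mod 24). Write m = 24j + 19. Then (24j + 19)³ = 13824j³ + 32832j² + 25992j + 6859 = 24(576j³ + 1368j² + 1083j + 285) + 19, so m³ ≡ 19 (mod 24).

(⟸) Conversely, suppose m³ ≡ 19 (mod 24). The only residue r in {0, …, 23} with r³ ≡ 19 (mod 24) is r = 19, so m ≡ 19 (mod 24).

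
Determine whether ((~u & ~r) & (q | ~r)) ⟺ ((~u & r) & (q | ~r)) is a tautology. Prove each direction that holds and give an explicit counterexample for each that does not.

Both directions fail.

Forward direction. This fails. Under r = F, q = F, u = F, the left side is true but the right side is false.

Converse. This fails. Under r = T, q = T, u = F, the left side is false but the right side is true.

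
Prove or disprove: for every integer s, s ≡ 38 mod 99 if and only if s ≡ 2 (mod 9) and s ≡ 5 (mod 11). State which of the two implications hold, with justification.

(⇒) Suppose s ≡ 38 (mod 99); write s = 99j + 38. Since 9 ∣ 99, reducing mod 9 gives s ≡ 38 ≡ 2 (mod 9); since 11 ∣ 99, reducing mod 11 gives s ≡ 38 ≡ 5 (mod 11).

(⇐) Conversely, if s ≡ 2 (mod 9) and s ≡ 5 (mod 11), then by the Chinese remainder theorem s ≡ 38 (mod 99). This is exactly s ≡ 38 (mod 99).

Both implications hold.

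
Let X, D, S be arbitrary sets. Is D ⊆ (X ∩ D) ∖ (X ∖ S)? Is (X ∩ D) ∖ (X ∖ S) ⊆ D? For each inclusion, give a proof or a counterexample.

The sets are not equal: only the reverse inclusion holds.

(⟹) This inclusion fails. Take X = ∅, D = {1}, S = ∅; then 1 ∈ D but 1 ∉ (X ∩ D) ∖ (X ∖ S).

(⟸) Let x ∈ (X ∩ D) ∖ (X ∖ S). Then x ∈ X ∩ D ∩ S, from which x ∈ D.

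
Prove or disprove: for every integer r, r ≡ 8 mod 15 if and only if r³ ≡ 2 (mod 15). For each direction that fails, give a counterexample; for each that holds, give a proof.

(⟹) Suppose r ≡ 8 mod 15. Write r = 15j + 8. Then (15j + 8)³ = 3375j³ + 5400j² + 2880j + 512 = 15(225j³ + 360j² + 192j + 34) + 2, so r³ ≡ 2 (mod 15).

(⟸) Conversely, suppose r³ ≡ 2 (mod 15). The only residue r in {0, …, 14} with r³ ≡ 2 (mod 15) is r = 8, so r ≡ 8 (mod 15).

Both directions hold; the statement is true.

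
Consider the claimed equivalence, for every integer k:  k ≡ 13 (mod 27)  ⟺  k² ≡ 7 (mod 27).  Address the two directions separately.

Not equivalent: only (⇒) holds.

Converse. This fails: take k = 14. Then 14² = 196 ≡ 7 (mod 27), yet 14 ≡ 14 (mod 27), not 13.

Forward direction. Suppose k ≡ 13 (mod 27). Write k = 27j + 13. Then (27j + 13)² = 729j² + 702j + 169 = 27(27j² + 26j + 6) + 7, so k² ≡ 7 (mod 27).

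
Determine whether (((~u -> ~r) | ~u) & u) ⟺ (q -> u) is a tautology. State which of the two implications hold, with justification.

The forward direction holds; the converse fails.

(→) Assume the antecedent. If r is true, the antecedent forces (r = T, q = F, u = T) or (r = T, q = T, u = T), and q -> u holds there. If r is false, the antecedent forces (r = F, q = F, u = T) or (r = F, q = T, u = T), and q -> u holds there. Either way q -> u holds.

(←) This fails. Under r = F, q = F, u = F, the left side is false but the right side is true.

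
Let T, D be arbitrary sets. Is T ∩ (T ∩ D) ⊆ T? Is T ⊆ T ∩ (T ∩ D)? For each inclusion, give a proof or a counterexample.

(⊆) holds; (⊇) fails.

Reverse inclusion. This inclusion fails. Take T = {1}, D = ∅; then 1 ∈ T but 1 ∉ T ∩ (T ∩ D).

Forward inclusion. Let x ∈ T ∩ (T ∩ D). Then x ∈ T ∩ D, from which x ∈ T.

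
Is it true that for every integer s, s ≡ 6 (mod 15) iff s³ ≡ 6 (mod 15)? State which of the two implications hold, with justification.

(→) Suppose s ≡ 6 (mod 15). Write s = 15j + 6. Then (15j + 6)³ = 3375j³ + 4050j² + 1620j + 216 = 15(225j³ + 270j² + 108j + 14) + 6, so s³ ≡ 6 (mod 15).

(←) Conversely, suppose s³ ≡ 6 (mod 15). The only residue r in {0, …, 14} with r³ ≡ 6 (mod 15) is r = 6, so s ≡ 6 (mod 15).

Both directions hold; the statement is true.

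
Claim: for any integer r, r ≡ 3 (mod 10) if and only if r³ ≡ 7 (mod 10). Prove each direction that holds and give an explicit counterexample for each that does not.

(⇐) Suppose r³ ≡ 7 (mod 10). The only residue r in {0, …, 9} with r³ ≡ 7 (mod 10) is r = 3, so r ≡ 3 (mod 10).

(⇒) Suppose r ≡ 3 (mod 10). Write r = 10j + 3. Then (10j + 3)³ = 1000j³ + 900j² + 270j + 27 = 10(100j³ + 90j² + 27j + 2) + 7, so r³ ≡ 7 (mod 10).

Both implications hold.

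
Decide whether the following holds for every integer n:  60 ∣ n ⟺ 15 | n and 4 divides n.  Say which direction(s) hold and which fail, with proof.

Both directions hold.

(⟹) If 60 ∣ n, write n = 60q. Since 60 = 4·15, n = 15·(4q), so 15 ∣ n; and since 60 = 15·4, n = 4·(15q), so 4 ∣ n.

(⟸) Suppose 15 ∣ n and 4 ∣ n. Any common multiple of 15 and 4 is a multiple of their lcm; here gcd(15, 4) = 1, so lcm(15, 4) = 15·4 = 60, so 60 ∣ n.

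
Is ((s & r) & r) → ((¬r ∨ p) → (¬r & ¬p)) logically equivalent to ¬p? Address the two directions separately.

Not equivalent: only (⇐) holds.

Converse. Assume the antecedent. If r is true, the antecedent forces (r = T, s = F, p = F) or (r = T, s = T, p = F), and the consequent holds there. If r is false, the consequent reduces to true regardless of the other variables. Either way the consequent holds.

Forward direction. This fails. Under r = F, s = F, p = T, the left side is true but the right side is false.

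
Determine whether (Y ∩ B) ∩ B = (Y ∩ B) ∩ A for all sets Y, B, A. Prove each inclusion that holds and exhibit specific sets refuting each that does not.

(⊆) fails; (⊇) holds.

Forward inclusion. This inclusion fails. Take Y = {1}, B = {1}, A = ∅; then 1 ∈ (Y ∩ B) ∩ B but 1 ∉ (Y ∩ B) ∩ A.

Reverse inclusion. Let x ∈ (Y ∩ B) ∩ A. Then x ∈ Y ∩ B ∩ A, from which x ∈ (Y ∩ B) ∩ B.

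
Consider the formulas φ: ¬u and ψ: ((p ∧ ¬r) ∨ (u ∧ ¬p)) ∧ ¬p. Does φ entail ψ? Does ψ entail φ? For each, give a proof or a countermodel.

(→) This fails. Under u = F, r = F, p = F, the left side is true but the right side is false.

(←) This fails. Under u = T, r = F, p = F, the left side is false but the right side is true.

Neither direction holds.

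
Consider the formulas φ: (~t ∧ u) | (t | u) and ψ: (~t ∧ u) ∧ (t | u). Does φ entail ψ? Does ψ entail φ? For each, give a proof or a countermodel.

Only the converse holds.

Forward direction. This fails. Under u = F, t = T, the left side is true but the right side is false.

Converse. Assume the antecedent. If u is true, (~t ∧ u) | (t | u) reduces to true regardless of the other variables. If u is false, the antecedent cannot hold. Either way (~t ∧ u) | (t | u) holds.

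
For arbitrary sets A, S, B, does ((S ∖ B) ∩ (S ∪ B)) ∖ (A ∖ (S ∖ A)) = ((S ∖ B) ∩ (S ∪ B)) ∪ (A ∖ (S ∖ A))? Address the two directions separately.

Forward inclusion. Let x ∈ ((S ∖ B) ∩ (S ∪ B)) ∖ (A ∖ (S ∖ A)). Then x ∈ S and x ∉ A, B, from which x ∈ ((S ∖ B) ∩ (S ∪ B)) ∪ (A ∖ (S ∖ A)).

Reverse inclusion. This inclusion fails. Take A = {1}, S = ∅, B = ∅; then 1 ∈ ((S ∖ B) ∩ (S ∪ B)) ∪ (A ∖ (S ∖ A)) but 1 ∉ ((S ∖ B) ∩ (S ∪ B)) ∖ (A ∖ (S ∖ A)).

The sets are not equal: only the forward inclusion holds.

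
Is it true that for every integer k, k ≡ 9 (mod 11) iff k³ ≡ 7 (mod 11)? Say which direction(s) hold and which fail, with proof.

(→) This fails: take k = 9. Then 9 ≡ 9 (mod 11), but 9³ = 729 ≡ 3 (mod 11), not 7.

(←) This fails: take k = 6. Then 6³ = 216 ≡ 7 (mod 11), yet 6 ≡ 6 (mod 11), not 9.

Neither implication holds.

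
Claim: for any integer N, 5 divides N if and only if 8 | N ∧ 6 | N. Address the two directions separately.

(⇒) fails and (⇐) fails.

Forward direction. This fails: take N = 5. Certainly 5 ∣ 5, but 8 ∤ 5.

Converse. This fails: take N = 24. Both 8 ∣ 24 and 6 ∣ 24, yet 24 is not a multiple of 5 (since 24 = 4·5 + 4), so 5 ∤ 24.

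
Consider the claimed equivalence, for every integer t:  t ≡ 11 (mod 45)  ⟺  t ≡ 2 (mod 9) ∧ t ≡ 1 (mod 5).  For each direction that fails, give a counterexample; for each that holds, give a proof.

The biconditional holds.

[⇒] Suppose t ≡ 11 (mod 45); write t = 45j + 11. Since 9 ∣ 45, reducing mod 9 gives t ≡ 11 ≡ 2 (mod 9); since 5 ∣ 45, reducing mod 5 gives t ≡ 11 ≡ 1 (mod 5).

[⇐] Conversely, if t ≡ 2 (mod 9) and t ≡ 1 (mod 5), then by the Chinese remainder theorem t ≡ 11 (mod 45). This is exactly t ≡ 11 (mod 45).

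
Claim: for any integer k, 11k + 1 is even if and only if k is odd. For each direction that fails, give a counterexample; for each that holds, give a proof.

Forward direction. Suppose 11k + 1 is even. Since 11 is odd, 11k and k have the same parity, so 11k + 1 ≡ k + 1 (mod 2). As 1 is odd, 11k + 1 is even exactly when k is odd. Thus k is odd.

Converse. Suppose k is odd; write k = 2j + 1. Then 11k + 1 = 11·(2j + 1) + 1 = 2·11j + 12, which is even.

Both directions hold.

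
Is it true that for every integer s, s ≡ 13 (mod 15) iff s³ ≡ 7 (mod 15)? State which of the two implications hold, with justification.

(←) Suppose s³ ≡ 7 (mod 15). The only residue r in {0, …, 14} with r³ ≡ 7 (mod 15) is r = 13, so s ≡ 13 (mod 15).

(→) Suppose s ≡ 13 (mod 15). Write s = 15j + 13. Then (15j + 13)³ = 3375j³ + 8775j² + 7605j + 2197 = 15(225j³ + 585j² + 507j + 146) + 7, so s³ ≡ 7 (mod 15).

The biconditional holds.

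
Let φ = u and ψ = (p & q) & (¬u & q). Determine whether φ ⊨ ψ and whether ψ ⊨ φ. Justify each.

Both directions fail.

Forward direction. This fails. Under q = F, u = T, p = F, the left side is true but the right side is false.

Converse. This fails. Under q = T, u = F, p = T, the left side is false but the right side is true.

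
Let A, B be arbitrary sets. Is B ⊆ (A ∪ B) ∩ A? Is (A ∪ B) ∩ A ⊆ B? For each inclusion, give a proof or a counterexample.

(⟹) This inclusion fails. Take A = ∅, B = {1}; then 1 ∈ B but 1 ∉ (A ∪ B) ∩ A.

(⟸) This inclusion fails. Take A = {1}, B = ∅; then 1 ∈ (A ∪ B) ∩ A but 1 ∉ B.

Both inclusions fail.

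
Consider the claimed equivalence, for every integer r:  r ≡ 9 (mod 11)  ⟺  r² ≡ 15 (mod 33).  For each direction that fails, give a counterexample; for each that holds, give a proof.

Forward direction. This fails: take r = 20. Then 20 ≡ 9 (mod 11), but 20² = 400 ≡ 4 (mod 33), not 15.

Converse. This fails: take r = 24. Then 24² = 576 ≡ 15 (mod 33), yet 24 ≡ 2 (mod 11), not 9.

Neither direction holds.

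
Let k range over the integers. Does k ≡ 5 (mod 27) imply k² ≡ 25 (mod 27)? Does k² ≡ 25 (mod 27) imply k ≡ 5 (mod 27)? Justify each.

(⟹) Suppose k ≡ 5 (mod 27). Write k = 27j + 5. Then (27j + 5)² = 729j² + 270j + 25 = 27(27j² + 10j) + 25, so k² ≡ 25 (mod 27).

(⟸) This fails: take k = 22. Then 22² = 484 ≡ 25 (mod 27), yet 22 ≡ 22 (mod 27), not 5.

The forward direction holds; the converse fails.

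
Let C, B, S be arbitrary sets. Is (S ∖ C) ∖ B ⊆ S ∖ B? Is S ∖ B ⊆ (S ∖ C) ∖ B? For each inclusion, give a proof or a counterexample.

(⊆) Let x ∈ (S ∖ C) ∖ B. Then x ∈ S and x ∉ C, B, from which x ∈ S ∖ B.

(⊇) This inclusion fails. Take C = {1}, B = ∅, S = {1}; then 1 ∈ S ∖ B but 1 ∉ (S ∖ C) ∖ B.

Only the forward inclusion holds.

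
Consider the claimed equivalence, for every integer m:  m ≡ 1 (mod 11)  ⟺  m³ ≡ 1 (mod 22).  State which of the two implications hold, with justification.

(→) This fails: take m = 12. Then 12 ≡ 1 (mod 11), but 12³ = 1728 ≡ 12 (mod 22), not 1.

(←) Conversely, the residues r modulo 22 with r³ ≡ 1 (mod 22) are exactly {1}, and each is ≡ 1 (mod 11).

The forward direction fails; the converse holds.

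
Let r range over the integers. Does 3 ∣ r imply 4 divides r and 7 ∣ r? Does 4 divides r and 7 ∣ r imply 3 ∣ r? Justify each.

Forward direction. This fails: take r = 3. Certainly 3 ∣ 3, but 4 ∤ 3.

Converse. This fails: take r = 28. Both 4 ∣ 28 and 7 ∣ 28, yet 28 is not a multiple of 3 (since 28 = 9·3 + 1), so 3 ∤ 28.

Neither implication holds.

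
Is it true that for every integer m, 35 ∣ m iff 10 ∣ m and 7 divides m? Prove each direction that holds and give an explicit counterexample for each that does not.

[⇐] Suppose 10 ∣ m and 7 ∣ m. Any common multiple of 10 and 7 is a multiple of their lcm; here gcd(10, 7) = 1, so lcm(10, 7) = 10·7 = 70, so 70 ∣ m. Since 35 ∣ 70, it follows that 35 ∣ m.

[⇒] This fails: take m = 35. Certainly 35 ∣ 35, but 10 ∤ 35.

(⇒) fails; (⇐) holds.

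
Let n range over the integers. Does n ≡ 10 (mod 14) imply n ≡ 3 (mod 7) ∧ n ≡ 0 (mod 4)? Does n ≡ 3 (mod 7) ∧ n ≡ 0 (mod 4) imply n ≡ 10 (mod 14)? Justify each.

Only the reverse direction holds.

(⟹) This fails: n = 10 gives 10 ≡ 10 (mod 14) but 10 ≡ 2 (mod 4), so the conjunction on the right does not hold.

(⟸) Conversely, if n ≡ 3 (mod 7) and n ≡ 0 (mod 4), then by the Chinese remainder theorem n ≡ 24 (mod 28). Since 24 ≡ 10 (mod 14) and 14 ∣ 28, we get n ≡ 10 (mod 14).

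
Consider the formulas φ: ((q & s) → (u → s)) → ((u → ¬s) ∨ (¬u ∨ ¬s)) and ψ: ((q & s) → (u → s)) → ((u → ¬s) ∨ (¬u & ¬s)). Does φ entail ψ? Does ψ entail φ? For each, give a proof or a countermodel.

[⇐] Assume the antecedent. If s is true, the antecedent forces (q = F, s = T, u = F) or (q = T, s = T, u = F), and the consequent holds there. If s is false, the consequent reduces to true regardless of the other variables. Either way the consequent holds.

[⇒] Assume the antecedent. If s is true, the antecedent forces (q = F, s = T, u = F) or (q = T, s = T, u = F), and the consequent holds there. If s is false, the consequent reduces to true regardless of the other variables. Either way the consequent holds.

Both directions hold; the statement is true.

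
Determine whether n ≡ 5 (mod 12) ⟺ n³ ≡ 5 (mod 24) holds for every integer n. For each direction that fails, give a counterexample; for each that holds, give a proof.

Not equivalent: only (⇐) holds.

(→) This fails: take n = 17. Then 17 ≡ 5 (mod 12), but 17³ = 4913 ≡ 17 (mod 24), not 5.

(←) Conversely, the residues r modulo 24 with r³ ≡ 5 (mod 24) are exactly {5}, and each is ≡ 5 (mod 12).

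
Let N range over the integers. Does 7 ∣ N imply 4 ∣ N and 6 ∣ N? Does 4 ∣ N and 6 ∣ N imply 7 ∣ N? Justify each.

[⇒] This fails: take N = 7. Certainly 7 ∣ 7, but 4 ∤ 7.

[⇐] This fails: take N = 12. Both 4 ∣ 12 and 6 ∣ 12, yet 12 is not a multiple of 7 (since 12 = 1·7 + 5), so 7 ∤ 12.

Neither direction holds.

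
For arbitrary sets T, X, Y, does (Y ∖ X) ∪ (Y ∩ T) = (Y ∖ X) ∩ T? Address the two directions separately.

(⊆) This inclusion fails. Take T = ∅, X = ∅, Y = {1}; then 1 ∈ (Y ∖ X) ∪ (Y ∩ T) but 1 ∉ (Y ∖ X) ∩ T.

(⊇) Let x ∈ (Y ∖ X) ∩ T. Then x ∈ T ∩ Y and x ∉ X, from which x ∈ (Y ∖ X) ∪ (Y ∩ T).

(⊆) fails; (⊇) holds.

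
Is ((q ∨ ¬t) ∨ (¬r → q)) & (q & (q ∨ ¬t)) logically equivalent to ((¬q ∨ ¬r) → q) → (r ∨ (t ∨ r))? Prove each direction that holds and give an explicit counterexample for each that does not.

Neither implication holds.

(⟹) This fails. Under q = T, r = F, t = F, the left side is true but the right side is false.

(⟸) This fails. Under q = F, r = F, t = F, the left side is false but the right side is true.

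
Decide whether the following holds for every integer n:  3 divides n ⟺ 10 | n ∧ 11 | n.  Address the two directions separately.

(⇒) This fails: take n = 3. Certainly 3 ∣ 3, but 10 ∤ 3.

(⇐) This fails: take n = 110. Both 10 ∣ 110 and 11 ∣ 110, yet 110 is not a multiple of 3 (since 110 = 36·3 + 2), so 3 ∤ 110.

(⇒) fails and (⇐) fails.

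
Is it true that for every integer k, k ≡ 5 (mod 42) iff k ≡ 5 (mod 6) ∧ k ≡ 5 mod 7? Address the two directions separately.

Equivalent; both directions hold.

(←) If k ≡ 5 (mod 6) and k ≡ 5 (mod 7), then by the Chinese remainder theorem k ≡ 5 (mod 42). This is exactly k ≡ 5 (mod 42).

(→) Suppose k ≡ 5 (mod 42); write k = 42j + 5. Since 6 ∣ 42, reducing mod 6 gives k ≡ 5 (mod 6); since 7 ∣ 42, reducing mod 7 gives k ≡ 5 (mod 7).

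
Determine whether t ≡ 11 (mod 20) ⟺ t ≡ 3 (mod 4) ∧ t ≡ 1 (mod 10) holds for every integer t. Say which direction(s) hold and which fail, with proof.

Both directions hold.

(→) Suppose t ≡ 11 (mod 20); write t = 20j + 11. Since 4 ∣ 20, reducing mod 4 gives t ≡ 11 ≡ 3 (mod 4); since 10 ∣ 20, reducing mod 10 gives t ≡ 11 ≡ 1 (mod 10).

(←) Conversely, if t ≡ 3 (mod 4) and t ≡ 1 (mod 10), then by the Chinese remainder theorem t ≡ 11 (mod 20). This is exactly t ≡ 11 (mod 20).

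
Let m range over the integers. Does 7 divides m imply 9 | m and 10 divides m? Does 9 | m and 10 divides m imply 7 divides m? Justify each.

[⇒] This fails: take m = 7. Certainly 7 ∣ 7, but 9 ∤ 7.

[⇐] This fails: take m = 90. Both 9 ∣ 90 and 10 ∣ 90, yet 90 is not a multiple of 7 (since 90 = 12·7 + 6), so 7 ∤ 90.

Both directions fail.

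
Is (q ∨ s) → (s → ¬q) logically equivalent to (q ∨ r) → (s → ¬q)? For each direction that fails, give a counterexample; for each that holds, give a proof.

(⟹) Assume the antecedent. If q is true, the antecedent forces (q = T, r = F, s = F) or (q = T, r = T, s = F), and (q ∨ r) → (s → ¬q) holds there. If q is false, (q ∨ r) → (s → ¬q) reduces to true regardless of the other variables. Either way (q ∨ r) → (s → ¬q) holds.

(⟸) Assume the antecedent. If q is true, the antecedent forces (q = T, r = F, s = F) or (q = T, r = T, s = F), and (q ∨ s) → (s → ¬q) holds there. If q is false, (q ∨ s) → (s → ¬q) reduces to true regardless of the other variables. Either way (q ∨ s) → (s → ¬q) holds.

Both implications hold.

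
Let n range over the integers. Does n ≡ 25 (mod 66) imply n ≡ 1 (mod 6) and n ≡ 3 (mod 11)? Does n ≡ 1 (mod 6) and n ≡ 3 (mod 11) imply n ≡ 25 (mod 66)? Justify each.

Forward direction. Suppose n ≡ 25 (mod 66); write n = 66j + 25. Since 6 ∣ 66, reducing mod 6 gives n ≡ 25 ≡ 1 (mod 6); since 11 ∣ 66, reducing mod 11 gives n ≡ 25 ≡ 3 (mod 11).

Converse. If n ≡ 1 (mod 6) and n ≡ 3 (mod 11), then by the Chinese remainder theorem n ≡ 25 (mod 66). This is exactly n ≡ 25 (mod 66).

Both directions hold; the statement is true.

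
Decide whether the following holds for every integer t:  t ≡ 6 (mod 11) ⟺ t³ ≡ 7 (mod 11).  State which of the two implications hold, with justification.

[⇒] Suppose t ≡ 6 (mod 11). Write t = 11j + 6. Then (11j + 6)³ = 1331j³ + 2178j² + 1188j + 216 = 11(121j³ + 198j² + 108j + 19) + 7, so t³ ≡ 7 (mod 11).

[⇐] Conversely, suppose t³ ≡ 7 (mod 11). The only residue r in {0, …, 10} with r³ ≡ 7 (mod 11) is r = 6, so t ≡ 6 (mod 11).

Both directions hold.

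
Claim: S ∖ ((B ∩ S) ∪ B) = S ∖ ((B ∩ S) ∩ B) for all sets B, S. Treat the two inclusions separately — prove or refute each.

(⊇) Let x ∈ S ∖ ((B ∩ S) ∩ B). Then x ∈ S and x ∉ B, from which x ∈ S ∖ ((B ∩ S) ∪ B).

(⊆) Let x ∈ S ∖ ((B ∩ S) ∪ B). Then x ∈ S and x ∉ B, from which x ∈ S ∖ ((B ∩ S) ∩ B).

Both inclusions hold; the sets are equal.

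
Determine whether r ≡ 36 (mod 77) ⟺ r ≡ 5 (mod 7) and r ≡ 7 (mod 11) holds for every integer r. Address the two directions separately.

Neither direction holds.

(⟹) This fails: r = 36 gives 36 ≡ 36 (mod 77) but 36 ≡ 1 (mod 7), so the conjunction on the right does not hold.

(⟸) This fails: r = 40 satisfies both congruences on the right (40 ≡ 5 mod 7 and 40 ≡ 7 mod 11) yet 40 ≡ 40 (mod 77), not 36.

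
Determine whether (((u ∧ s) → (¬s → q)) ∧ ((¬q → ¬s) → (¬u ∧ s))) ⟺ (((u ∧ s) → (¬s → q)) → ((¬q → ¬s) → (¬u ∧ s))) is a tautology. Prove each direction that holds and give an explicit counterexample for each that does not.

(→) Assume the antecedent. If q is true, the antecedent forces (q = T, s = T, u = F), and the consequent holds there. If q is false, the antecedent forces (q = F, s = T, u = F) or (q = F, s = T, u = T), and the consequent holds there. Either way the consequent holds.

(←) Assume the antecedent. If q is true, the antecedent forces (q = T, s = T, u = F), and the consequent holds there. If q is false, the antecedent forces (q = F, s = T, u = F) or (q = F, s = T, u = T), and the consequent holds there. Either way the consequent holds.

Both directions hold; the statement is true.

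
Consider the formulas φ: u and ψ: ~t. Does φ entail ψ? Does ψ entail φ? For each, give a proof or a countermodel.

Both directions fail.

Forward direction. This fails. Under u = T, t = T, the left side is true but the right side is false.

Converse. This fails. Under u = F, t = F, the left side is false but the right side is true.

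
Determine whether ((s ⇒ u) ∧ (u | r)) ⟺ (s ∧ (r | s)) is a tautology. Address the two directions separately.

(→) This fails. Under r = T, s = F, u = F, the left side is true but the right side is false.

(←) This fails. Under r = F, s = T, u = F, the left side is false but the right side is true.

Neither implication holds.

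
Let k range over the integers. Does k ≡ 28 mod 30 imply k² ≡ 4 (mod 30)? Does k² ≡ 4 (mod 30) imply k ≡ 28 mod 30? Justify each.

[⇐] This fails: take k = 2. Then 2² = 4 ≡ 4 (mod 30), yet 2 ≡ 2 (mod 30), not 28.

[⇒] Suppose k ≡ 28 mod 30. Write k = 30j + 28. Then (30j + 28)² = 900j² + 1680j + 784 = 30(30j² + 56j + 26) + 4, so k² ≡ 4 (mod 30).

Only the forward implication holds.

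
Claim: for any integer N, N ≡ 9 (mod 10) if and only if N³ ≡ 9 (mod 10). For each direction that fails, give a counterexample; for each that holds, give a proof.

(⟹) Suppose N ≡ 9 (mod 10). Write N = 10j + 9. Then (10j + 9)³ = 1000j³ + 2700j² + 2430j + 729 = 10(100j³ + 270j² + 243j + 72) + 9, so N³ ≡ 9 (mod 10).

(⟸) For the converse, argue contrapositively. If N ≢ 9 (mod 10), then N is congruent to one of 0, 1, 2, 3, 4, 5, 6, 7, 8 modulo 10, and these give N³ ≡ 0, 1, 8, 7, 4, 5, 6, 3, 2 respectively — never 9.

The biconditional holds.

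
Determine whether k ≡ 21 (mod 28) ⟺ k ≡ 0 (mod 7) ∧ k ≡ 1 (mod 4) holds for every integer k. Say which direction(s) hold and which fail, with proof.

Both directions hold.

[⇒] Suppose k ≡ 21 (mod 28); write k = 28j + 21. Since 7 ∣ 28, reducing mod 7 gives k ≡ 21 ≡ 0 (mod 7); since 4 ∣ 28, reducing mod 4 gives k ≡ 21 ≡ 1 (mod 4).

[⇐] Conversely, if k ≡ 0 (mod 7) and k ≡ 1 (mod 4), then by the Chinese remainder theorem k ≡ 21 (mod 28). This is exactly k ≡ 21 (mod 28).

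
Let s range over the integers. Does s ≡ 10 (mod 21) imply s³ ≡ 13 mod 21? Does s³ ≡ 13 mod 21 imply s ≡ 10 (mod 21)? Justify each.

(⇒) Suppose s ≡ 10 (mod 21). Write s = 21j + 10. Then (21j + 10)³ = 9261j³ + 13230j² + 6300j + 1000 = 21(441j³ + 630j² + 300j + 47) + 13, so s³ ≡ 13 (mod 21).

(⇐) This fails: take s = 13. Then 13³ = 2197 ≡ 13 (mod 21), yet 13 ≡ 13 (mod 21), not 10.

Not equivalent: only (⇒) holds.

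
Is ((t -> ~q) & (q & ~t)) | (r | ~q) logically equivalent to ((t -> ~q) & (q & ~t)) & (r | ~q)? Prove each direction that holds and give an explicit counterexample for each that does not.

The forward direction fails; the converse holds.

(→) This fails. Under q = F, t = F, r = F, the left side is true but the right side is false.

(←) Assume the antecedent. If q is true, the antecedent forces (q = T, t = F, r = T), and the consequent holds there. If q is false, the antecedent cannot hold. Either way the consequent holds.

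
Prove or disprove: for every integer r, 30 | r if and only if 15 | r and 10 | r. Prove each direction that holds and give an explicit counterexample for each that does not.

The biconditional holds.

(⇐) Suppose 15 ∣ r and 10 ∣ r. Any common multiple of 15 and 10 is a multiple of their lcm; here lcm(15, 10) = 15·10/gcd(15, 10) = 150/5 = 30, so 30 ∣ r.

(⇒) If 30 ∣ r, write r = 30q. Since 30 = 2·15, r = 15·(2q), so 15 ∣ r; and since 30 = 3·10, r = 10·(3q), so 10 ∣ r.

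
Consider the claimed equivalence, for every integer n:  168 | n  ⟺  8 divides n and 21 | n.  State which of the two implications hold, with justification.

(→) If 168 ∣ n, write n = 168q. Since 168 = 21·8, n = 8·(21q), so 8 ∣ n; and since 168 = 8·21, n = 21·(8q), so 21 ∣ n.

(←) Suppose 8 ∣ n and 21 ∣ n. Any common multiple of 8 and 21 is a multiple of their lcm; here gcd(8, 21) = 1, so lcm(8, 21) = 8·21 = 168, so 168 ∣ n.

Equivalent; both directions hold.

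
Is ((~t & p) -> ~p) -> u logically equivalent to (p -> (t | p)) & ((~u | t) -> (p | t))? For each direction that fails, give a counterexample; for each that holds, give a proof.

(→) Assume the antecedent. If u is true, the consequent reduces to true regardless of the other variables. If u is false, the antecedent forces (u = F, p = T, t = F), and the consequent holds there. Either way the consequent holds.

(←) This fails. Under u = F, p = F, t = T, the left side is false but the right side is true.

The forward direction holds; the converse fails.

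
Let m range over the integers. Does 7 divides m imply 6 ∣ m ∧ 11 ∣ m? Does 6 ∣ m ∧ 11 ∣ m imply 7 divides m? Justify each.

Neither direction holds.

(⇒) This fails: take m = 7. Certainly 7 ∣ 7, but 6 ∤ 7.

(⇐) This fails: take m = 66. Both 6 ∣ 66 and 11 ∣ 66, yet 66 is not a multiple of 7 (since 66 = 9·7 + 3), so 7 ∤ 66.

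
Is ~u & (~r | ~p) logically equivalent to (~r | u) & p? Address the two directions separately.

[⇒] This fails. Under p = F, u = F, r = F, the left side is true but the right side is false.

[⇐] This fails. Under p = T, u = T, r = F, the left side is false but the right side is true.

Neither direction holds.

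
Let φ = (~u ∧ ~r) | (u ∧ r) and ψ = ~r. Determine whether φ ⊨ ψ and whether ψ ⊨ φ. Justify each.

Both directions fail.

(⟹) This fails. Under r = T, u = T, the left side is true but the right side is false.

(⟸) This fails. Under r = F, u = T, the left side is false but the right side is true.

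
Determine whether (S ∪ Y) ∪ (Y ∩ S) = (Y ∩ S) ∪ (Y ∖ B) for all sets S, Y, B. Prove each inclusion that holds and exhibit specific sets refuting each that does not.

(⊆) fails; (⊇) holds.

(⊇) Let x ∈ (Y ∩ S) ∪ (Y ∖ B). Then either x ∈ Y and x ∉ S, B; or x ∈ S ∩ Y and x ∉ B; or x ∈ S ∩ Y ∩ B. In each case x ∈ (S ∪ Y) ∪ (Y ∩ S), so (Y ∩ S) ∪ (Y ∖ B) ⊆ (S ∪ Y) ∪ (Y ∩ S).

(⊆) This inclusion fails. Take S = {1}, Y = ∅, B = ∅; then 1 ∈ (S ∪ Y) ∪ (Y ∩ S) but 1 ∉ (Y ∩ S) ∪ (Y ∖ B).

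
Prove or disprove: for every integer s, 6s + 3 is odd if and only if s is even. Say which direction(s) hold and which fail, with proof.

(⟹) This fails: take s = 3. Then 6s + 3 = 21, which is odd, yet s = 3 is odd, not even.

(⟸) Suppose s is even. Since 6 is even, 6s is even for every s, so 6s + 3 has the same parity as 3, which is odd. Hence 6s + 3 is odd.

Not equivalent: only (⇐) holds.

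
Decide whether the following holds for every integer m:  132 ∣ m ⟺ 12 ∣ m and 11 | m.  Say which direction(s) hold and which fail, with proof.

Both directions hold.

(⟹) If 132 ∣ m, write m = 132q. Since 132 = 11·12, m = 12·(11q), so 12 ∣ m; and since 132 = 12·11, m = 11·(12q), so 11 ∣ m.

(⟸) Suppose 12 ∣ m and 11 ∣ m. Any common multiple of 12 and 11 is a multiple of their lcm; here gcd(12, 11) = 1, so lcm(12, 11) = 12·11 = 132, so 132 ∣ m.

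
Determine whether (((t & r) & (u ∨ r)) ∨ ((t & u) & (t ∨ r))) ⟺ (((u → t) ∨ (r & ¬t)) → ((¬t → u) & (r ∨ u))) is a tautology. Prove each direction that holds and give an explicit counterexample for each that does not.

The forward direction holds; the converse fails.

Converse. This fails. Under u = T, t = F, r = F, the left side is false but the right side is true.

Forward direction. Assume the antecedent. If u is true, the consequent reduces to true regardless of the other variables. If u is false, the antecedent forces (u = F, t = T, r = T), and the consequent holds there. Either way the consequent holds.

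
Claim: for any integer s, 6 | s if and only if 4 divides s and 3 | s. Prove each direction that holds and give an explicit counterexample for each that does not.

(⟹) This fails: take s = 6. Certainly 6 ∣ 6, but 4 ∤ 6.

(⟸) Suppose 4 ∣ s and 3 ∣ s. Any common multiple of 4 and 3 is a multiple of their lcm; here gcd(4, 3) = 1, so lcm(4, 3) = 4·3 = 12, so 12 ∣ s. Since 6 ∣ 12, it follows that 6 ∣ s.

Only the reverse direction holds.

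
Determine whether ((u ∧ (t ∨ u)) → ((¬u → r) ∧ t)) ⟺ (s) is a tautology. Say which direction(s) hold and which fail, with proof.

(⇒) fails and (⇐) fails.

Forward direction. This fails. Under u = F, t = F, s = F, r = F, the left side is true but the right side is false.

Converse. This fails. Under u = T, t = F, s = T, r = F, the left side is false but the right side is true.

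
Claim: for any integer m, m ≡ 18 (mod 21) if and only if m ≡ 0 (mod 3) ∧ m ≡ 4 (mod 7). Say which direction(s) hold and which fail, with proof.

(⇐) If m ≡ 0 (mod 3) and m ≡ 4 (mod 7), then by the Chinese remainder theorem m ≡ 18 (mod 21). This is exactly m ≡ 18 (mod 21).

(⇒) Suppose m ≡ 18 (mod 21); write m = 21j + 18. Since 3 ∣ 21, reducing mod 3 gives m ≡ 18 ≡ 0 (mod 3); since 7 ∣ 21, reducing mod 7 gives m ≡ 18 ≡ 4 (mod 7).

The biconditional holds.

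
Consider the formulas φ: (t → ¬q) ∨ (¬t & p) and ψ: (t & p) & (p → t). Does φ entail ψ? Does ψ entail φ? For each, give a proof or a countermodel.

Neither implication holds.

[⇒] This fails. Under t = F, p = F, q = F, the left side is true but the right side is false.

[⇐] This fails. Under t = T, p = T, q = T, the left side is false but the right side is true.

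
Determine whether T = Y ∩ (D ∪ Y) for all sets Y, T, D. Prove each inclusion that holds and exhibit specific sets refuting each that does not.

Both inclusions fail.

(⟹) This inclusion fails. Take Y = ∅, T = {1}, D = ∅; then 1 ∈ T but 1 ∉ Y ∩ (D ∪ Y).

(⟸) This inclusion fails. Take Y = {1}, T = ∅, D = ∅; then 1 ∈ Y ∩ (D ∪ Y) but 1 ∉ T.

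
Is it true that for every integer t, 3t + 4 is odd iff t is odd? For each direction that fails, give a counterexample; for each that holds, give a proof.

Converse. Suppose t is odd; write t = 2j + 1. Then 3t + 4 = 3·(2j + 1) + 4 = 2·3j + 7, which is odd.

Forward direction. Suppose 3t + 4 is odd. Since 3 is odd, 3t and t have the same parity, so 3t + 4 ≡ t + 4 (mod 2). As 4 is even, 3t + 4 is odd exactly when t is odd. Thus t is odd.

The biconditional holds.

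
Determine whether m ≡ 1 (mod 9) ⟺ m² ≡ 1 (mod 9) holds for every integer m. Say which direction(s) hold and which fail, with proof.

[⇒] Suppose m ≡ 1 (mod 9). Write m = 9j + 1. Then (9j + 1)² = 81j² + 18j + 1 = 9(9j² + 2j) + 1, so m² ≡ 1 (mod 9).

[⇐] This fails: take m = 8. Then 8² = 64 ≡ 1 (mod 9), yet 8 ≡ 8 (mod 9), not 1.

Not equivalent: only (⇒) holds.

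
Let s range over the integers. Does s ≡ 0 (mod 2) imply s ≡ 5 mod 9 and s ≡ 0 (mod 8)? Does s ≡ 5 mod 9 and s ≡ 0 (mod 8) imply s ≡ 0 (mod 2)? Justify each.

Only the reverse direction holds.

[⇐] If s ≡ 5 (mod 9) and s ≡ 0 (mod 8), then by the Chinese remainder theorem s ≡ 32 (mod 72). Since 32 ≡ 0 (mod 2) and 2 ∣ 72, we get s ≡ 0 (mod 2).

[⇒] This fails: s = 0 gives 0 ≡ 0 (mod 2) but 0 ≡ 0 (mod 9), so the conjunction on the right does not hold.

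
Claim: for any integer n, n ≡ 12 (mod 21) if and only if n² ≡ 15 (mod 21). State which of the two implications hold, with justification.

Neither direction holds.

[⇒] This fails: take n = 12. Then 12 ≡ 12 (mod 21), but 12² = 144 ≡ 18 (mod 21), not 15.

[⇐] This fails: take n = 6. Then 6² = 36 ≡ 15 (mod 21), yet 6 ≡ 6 (mod 21), not 12.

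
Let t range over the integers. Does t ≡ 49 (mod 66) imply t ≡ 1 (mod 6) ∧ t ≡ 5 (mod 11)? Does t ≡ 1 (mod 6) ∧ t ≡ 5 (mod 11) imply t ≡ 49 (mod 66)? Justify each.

(→) Suppose t ≡ 49 (mod 66); write t = 66j + 49. Since 6 ∣ 66, reducing mod 6 gives t ≡ 49 ≡ 1 (mod 6); since 11 ∣ 66, reducing mod 11 gives t ≡ 49 ≡ 5 (mod 11).

(←) Conversely, if t ≡ 1 (mod 6) and t ≡ 5 (mod 11), then by the Chinese remainder theorem t ≡ 49 (mod 66). This is exactly t ≡ 49 (mod 66).

Equivalent; both directions hold.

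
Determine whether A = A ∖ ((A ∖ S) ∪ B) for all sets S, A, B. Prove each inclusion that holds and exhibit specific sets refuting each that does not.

The sets are not equal: only the reverse inclusion holds.

Forward inclusion. This inclusion fails. Take S = ∅, A = {1}, B = ∅; then 1 ∈ A but 1 ∉ A ∖ ((A ∖ S) ∪ B).

Reverse inclusion. Let x ∈ A ∖ ((A ∖ S) ∪ B). Then x ∈ S ∩ A and x ∉ B, from which x ∈ A.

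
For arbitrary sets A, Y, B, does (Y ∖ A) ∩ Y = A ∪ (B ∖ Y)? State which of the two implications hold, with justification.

(⟹) This inclusion fails. Take A = ∅, Y = {1}, B = ∅; then 1 ∈ (Y ∖ A) ∩ Y but 1 ∉ A ∪ (B ∖ Y).

(⟸) This inclusion fails. Take A = {1}, Y = ∅, B = ∅; then 1 ∈ A ∪ (B ∖ Y) but 1 ∉ (Y ∖ A) ∩ Y.

Both inclusions fail.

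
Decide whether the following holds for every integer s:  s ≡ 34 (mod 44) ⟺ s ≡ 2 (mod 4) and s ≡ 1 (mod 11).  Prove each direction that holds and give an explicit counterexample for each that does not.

[⇒] Suppose s ≡ 34 (mod 44); write s = 44j + 34. Since 4 ∣ 44, reducing mod 4 gives s ≡ 34 ≡ 2 (mod 4); since 11 ∣ 44, reducing mod 11 gives s ≡ 34 ≡ 1 (mod 11).

[⇐] Conversely, if s ≡ 2 (mod 4) and s ≡ 1 (mod 11), then by the Chinese remainder theorem s ≡ 34 (mod 44). This is exactly s ≡ 34 (mod 44).

Equivalent; both directions hold.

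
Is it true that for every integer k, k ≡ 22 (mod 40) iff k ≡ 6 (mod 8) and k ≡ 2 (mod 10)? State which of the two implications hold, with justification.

Both directions hold.

(⇒) Suppose k ≡ 22 (mod 40); write k = 40j + 22. Since 8 ∣ 40, reducing mod 8 gives k ≡ 22 ≡ 6 (mod 8); since 10 ∣ 40, reducing mod 10 gives k ≡ 22 ≡ 2 (mod 10).

(⇐) Conversely, if k ≡ 6 (mod 8) and k ≡ 2 (mod 10), then by the Chinese remainder theorem k ≡ 22 (mod 40). This is exactly k ≡ 22 (mod 40).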